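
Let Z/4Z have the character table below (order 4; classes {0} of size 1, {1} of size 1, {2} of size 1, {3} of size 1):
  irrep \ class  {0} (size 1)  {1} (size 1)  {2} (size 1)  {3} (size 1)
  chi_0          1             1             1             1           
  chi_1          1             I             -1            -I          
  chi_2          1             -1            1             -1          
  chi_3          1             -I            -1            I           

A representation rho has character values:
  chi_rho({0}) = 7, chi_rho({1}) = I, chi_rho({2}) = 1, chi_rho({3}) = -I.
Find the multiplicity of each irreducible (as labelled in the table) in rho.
Multiplicities: chi_0: 2, chi_1: 2, chi_2: 2, chi_3: 1.

Argument: Use <chi_rho, chi> = (1/|G|) sum_C |C| * chi_rho(C) * conj(chi(C)) with |G| = 4 for each irreducible chi in the table:
  <chi_rho, chi_0> = (1/4)[1*(7)*conj(1) + 1*(I)*conj(1) + 1*(1)*conj(1) + 1*(-I)*conj(1)]
      = (1/4)[(7) + (I) + (1) + (-I)] = 8/4 = 2
  <chi_rho, chi_1> = (1/4)[1*(7)*conj(1) + 1*(I)*conj(I) + 1*(1)*conj(-1) + 1*(-I)*conj(-I)]
      = (1/4)[(7) + (1) + (-1) + (1)] = 8/4 = 2
  <chi_rho, chi_2> = (1/4)[1*(7)*conj(1) + 1*(I)*conj(-1) + 1*(1)*conj(1) + 1*(-I)*conj(-1)]
      = (1/4)[(7) + (-I) + (1) + (I)] = 8/4 = 2
  <chi_rho, chi_3> = (1/4)[1*(7)*conj(1) + 1*(I)*conj(-I) + 1*(1)*conj(-1) + 1*(-I)*conj(I)]
      = (1/4)[(7) + (-1) + (-1) + (-1)] = 4/4 = 1
(Exp terms are combined using exp(i*s)*conj(exp(i*t)) = exp(i*(s-t)), and sums of them are collapsed using the identity that for every m > 1 the m distinct m-th roots of unity sum to 0, e.g. 1 + exp(2*I*pi/3) + exp(-2*I*pi/3) = 0.)
Dimension check: dim(rho) = sum (mult * dim) = 2*1 + 2*1 + 2*1 + 1*1 = 7 = chi_rho(e) = 7.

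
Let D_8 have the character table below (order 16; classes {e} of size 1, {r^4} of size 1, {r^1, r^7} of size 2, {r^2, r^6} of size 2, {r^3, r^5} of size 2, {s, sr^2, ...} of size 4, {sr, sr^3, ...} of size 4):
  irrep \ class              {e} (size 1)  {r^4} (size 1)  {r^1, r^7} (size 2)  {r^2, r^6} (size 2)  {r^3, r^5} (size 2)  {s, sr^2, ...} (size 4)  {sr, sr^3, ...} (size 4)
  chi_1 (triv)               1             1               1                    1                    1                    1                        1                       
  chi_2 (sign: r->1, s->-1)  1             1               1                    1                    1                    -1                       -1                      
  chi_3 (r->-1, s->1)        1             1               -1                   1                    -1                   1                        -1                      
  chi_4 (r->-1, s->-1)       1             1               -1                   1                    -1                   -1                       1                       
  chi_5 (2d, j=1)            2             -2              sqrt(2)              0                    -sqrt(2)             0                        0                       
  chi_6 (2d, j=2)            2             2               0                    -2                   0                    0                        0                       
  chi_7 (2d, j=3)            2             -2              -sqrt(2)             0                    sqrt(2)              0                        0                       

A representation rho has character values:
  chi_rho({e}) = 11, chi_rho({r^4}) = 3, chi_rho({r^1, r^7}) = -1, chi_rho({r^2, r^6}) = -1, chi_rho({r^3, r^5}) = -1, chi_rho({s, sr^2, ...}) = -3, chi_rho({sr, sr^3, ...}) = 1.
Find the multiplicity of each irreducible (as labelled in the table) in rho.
Multiplicities: chi_1: 0, chi_2: 1, chi_3: 0, chi_4: 2, chi_5: 1, chi_6: 2, chi_7: 1.

Solution. Use <chi_rho, chi> = (1/|G|) sum_C |C| * chi_rho(C) * conj(chi(C)) with |G| = 16 for each irreducible chi in the table:
  <chi_rho, chi_1> = (1/16)[1*(11)*conj(1) + 1*(3)*conj(1) + 2*(-1)*conj(1) + 2*(-1)*conj(1) + 2*(-1)*conj(1) + 4*(-3)*conj(1) + 4*(1)*conj(1)]
      = (1/16)[(11) + (3) + (-2) + (-2) + (-2) + (-12) + (4)] = 0/16 = 0
  <chi_rho, chi_2> = (1/16)[1*(11)*conj(1) + 1*(3)*conj(1) + 2*(-1)*conj(1) + 2*(-1)*conj(1) + 2*(-1)*conj(1) + 4*(-3)*conj(-1) + 4*(1)*conj(-1)]
      = (1/16)[(11) + (3) + (-2) + (-2) + (-2) + (12) + (-4)] = 16/16 = 1
  <chi_rho, chi_3> = (1/16)[1*(11)*conj(1) + 1*(3)*conj(1) + 2*(-1)*conj(-1) + 2*(-1)*conj(1) + 2*(-1)*conj(-1) + 4*(-3)*conj(1) + 4*(1)*conj(-1)]
      = (1/16)[(11) + (3) + (2) + (-2) + (2) + (-12) + (-4)] = 0/16 = 0
  <chi_rho, chi_4> = (1/16)[1*(11)*conj(1) + 1*(3)*conj(1) + 2*(-1)*conj(-1) + 2*(-1)*conj(1) + 2*(-1)*conj(-1) + 4*(-3)*conj(-1) + 4*(1)*conj(1)]
      = (1/16)[(11) + (3) + (2) + (-2) + (2) + (12) + (4)] = 32/16 = 2
  <chi_rho, chi_5> = (1/16)[1*(11)*conj(2) + 1*(3)*conj(-2) + 2*(-1)*conj(sqrt(2)) + 2*(-1)*conj(0) + 2*(-1)*conj(-sqrt(2)) + 4*(-3)*conj(0) + 4*(1)*conj(0)]
      = (1/16)[(22) + (-6) + (-2*sqrt(2)) + (0) + (2*sqrt(2)) + (0) + (0)] = 16/16 = 1
  <chi_rho, chi_6> = (1/16)[1*(11)*conj(2) + 1*(3)*conj(2) + 2*(-1)*conj(0) + 2*(-1)*conj(-2) + 2*(-1)*conj(0) + 4*(-3)*conj(0) + 4*(1)*conj(0)]
      = (1/16)[(22) + (6) + (0) + (4) + (0) + (0) + (0)] = 32/16 = 2
  <chi_rho, chi_7> = (1/16)[1*(11)*conj(2) + 1*(3)*conj(-2) + 2*(-1)*conj(-sqrt(2)) + 2*(-1)*conj(0) + 2*(-1)*conj(sqrt(2)) + 4*(-3)*conj(0) + 4*(1)*conj(0)]
      = (1/16)[(22) + (-6) + (2*sqrt(2)) + (0) + (-2*sqrt(2)) + (0) + (0)] = 16/16 = 1
Dimension check: dim(rho) = sum (mult * dim) = 0*1 + 1*1 + 0*1 + 2*1 + 1*2 + 2*2 + 1*2 = 11 = chi_rho(e) = 11.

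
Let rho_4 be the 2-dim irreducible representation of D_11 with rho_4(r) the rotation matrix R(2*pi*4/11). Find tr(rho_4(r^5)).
chi_{rho_4}(r^5) = 2*cos(2*pi*4*5/11) = 2*cos(4*pi/11)

Why: rho_4(r^5) is rotation by angle 2*pi*4*5/11, whose trace is 2*cos(2*pi*4*5/11) = 2*cos(4*pi/11).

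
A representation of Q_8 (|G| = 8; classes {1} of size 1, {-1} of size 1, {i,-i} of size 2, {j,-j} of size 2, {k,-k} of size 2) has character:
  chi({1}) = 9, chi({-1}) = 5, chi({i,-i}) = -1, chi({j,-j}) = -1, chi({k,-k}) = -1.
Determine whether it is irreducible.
Not irreducible (reducible): <chi, chi> = 14 > 1.

Details: <chi, chi> = (1/|G|) sum_C |C| * |chi(C)|^2 = (1/8)[1*|9|^2 + 1*|5|^2 + 2*|-1|^2 + 2*|-1|^2 + 2*|-1|^2]
  = (1/8)[(81) + (25) + (2) + (2) + (2)] = 112/8 = 14.
A character is irreducible iff <chi, chi> = 1, so this representation is reducible.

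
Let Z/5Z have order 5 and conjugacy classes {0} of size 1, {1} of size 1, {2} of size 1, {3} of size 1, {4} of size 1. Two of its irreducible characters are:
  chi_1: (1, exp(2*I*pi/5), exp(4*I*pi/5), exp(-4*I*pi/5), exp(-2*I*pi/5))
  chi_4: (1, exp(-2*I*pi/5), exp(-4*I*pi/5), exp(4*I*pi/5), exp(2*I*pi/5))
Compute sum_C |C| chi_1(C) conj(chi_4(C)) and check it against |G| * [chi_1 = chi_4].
Sum = 0; so <chi_1, chi_4> = 0 (distinct irreducibles are orthogonal).

Proof sketch: Compute term by term over conjugacy classes (|C| * chi_1(C) * conj(chi_4(C))):
  1*(1)*conj(1) + 1*(exp(2*I*pi/5))*conj(exp(-2*I*pi/5)) + 1*(exp(4*I*pi/5))*conj(exp(-4*I*pi/5)) + 1*(exp(-4*I*pi/5))*conj(exp(4*I*pi/5)) + 1*(exp(-2*I*pi/5))*conj(exp(2*I*pi/5))
  = (1) + (exp(4*I*pi/5)) + (exp(-2*I*pi/5)) + (exp(2*I*pi/5)) + (exp(-4*I*pi/5))
  = 0.
(Exp terms are combined using exp(i*s)*conj(exp(i*t)) = exp(i*(s-t)), and sums of them are collapsed using the identity that for every m > 1 the m distinct m-th roots of unity sum to 0, e.g. 1 + exp(2*I*pi/3) + exp(-2*I*pi/3) = 0.)
Dividing by |G| = 5 gives 0/5 = 0, matching the row-orthogonality relation <chi_1, chi_4> = [chi_1 = chi_4].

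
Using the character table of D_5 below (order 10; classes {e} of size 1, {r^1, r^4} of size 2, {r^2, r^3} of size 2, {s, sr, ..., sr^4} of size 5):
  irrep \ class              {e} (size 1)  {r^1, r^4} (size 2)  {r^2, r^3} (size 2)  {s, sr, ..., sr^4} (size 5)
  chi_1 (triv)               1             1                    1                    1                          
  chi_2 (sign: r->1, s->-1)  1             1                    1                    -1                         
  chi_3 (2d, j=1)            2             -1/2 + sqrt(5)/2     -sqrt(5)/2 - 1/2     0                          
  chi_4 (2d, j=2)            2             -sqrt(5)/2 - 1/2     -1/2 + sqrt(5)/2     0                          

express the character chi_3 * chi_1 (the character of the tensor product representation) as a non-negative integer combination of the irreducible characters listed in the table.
chi_3 tensor chi_1 = chi_3 (all other irreducibles have multiplicity 0).

Proof sketch: The character of a tensor product is the pointwise product (chi_3 * chi_1)(C) = chi_3(C) * chi_1(C):
  {e}: (2)*(1), {r^1, r^4}: (-1/2 + sqrt(5)/2)*(1), {r^2, r^3}: (-sqrt(5)/2 - 1/2)*(1), {s, sr, ..., sr^4}: (0)*(1)
so (chi_3 * chi_1) takes values
  {e} -> 2, {r^1, r^4} -> -1/2 + sqrt(5)/2, {r^2, r^3} -> -sqrt(5)/2 - 1/2, {s, sr, ..., sr^4} -> 0.
Now take the inner product of this character with each irreducible chi from the table, <chi_3*chi_1, chi> = (1/10) sum_C |C| (chi_3*chi_1)(C) conj(chi(C)):
  <chi_3*chi_1, chi_1> = (1/10)[1*(2)*conj(1) + 2*(-1/2 + sqrt(5)/2)*conj(1) + 2*(-sqrt(5)/2 - 1/2)*conj(1) + 5*(0)*conj(1)]
      = (1/10)[(2) + (-1 + sqrt(5)) + (-sqrt(5) - 1) + (0)] = 0/10 = 0
  <chi_3*chi_1, chi_2> = (1/10)[1*(2)*conj(1) + 2*(-1/2 + sqrt(5)/2)*conj(1) + 2*(-sqrt(5)/2 - 1/2)*conj(1) + 5*(0)*conj(-1)]
      = (1/10)[(2) + (-1 + sqrt(5)) + (-sqrt(5) - 1) + (0)] = 0/10 = 0
  <chi_3*chi_1, chi_3> = (1/10)[1*(2)*conj(2) + 2*(-1/2 + sqrt(5)/2)*conj(-1/2 + sqrt(5)/2) + 2*(-sqrt(5)/2 - 1/2)*conj(-sqrt(5)/2 - 1/2) + 5*(0)*conj(0)]
      = (1/10)[(4) + (3 - sqrt(5)) + (sqrt(5) + 3) + (0)] = 10/10 = 1
  <chi_3*chi_1, chi_4> = (1/10)[1*(2)*conj(2) + 2*(-1/2 + sqrt(5)/2)*conj(-sqrt(5)/2 - 1/2) + 2*(-sqrt(5)/2 - 1/2)*conj(-1/2 + sqrt(5)/2) + 5*(0)*conj(0)]
      = (1/10)[(4) + (-2) + (-2) + (0)] = 0/10 = 0
Hence the multiplicities are chi_3: 1. Dimension check: dim(chi_3)*dim(chi_1) = 2*1 = 2 and sum (mult * dim) = 1*2 = 2.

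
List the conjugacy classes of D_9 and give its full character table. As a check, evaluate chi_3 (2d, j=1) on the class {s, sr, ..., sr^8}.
Conjugacy classes: {e} of size 1, {r^1, r^8} of size 2, {r^2, r^7} of size 2, {r^3, r^6} of size 2, {r^4, r^5} of size 2, {s, sr, ..., sr^8} of size 9.
Character table:
  irrep \ class              {e} (size 1)  {r^1, r^8} (size 2)  {r^2, r^7} (size 2)  {r^3, r^6} (size 2)  {r^4, r^5} (size 2)  {s, sr, ..., sr^8} (size 9)
  chi_1 (triv)               1             1                    1                    1                    1                    1                          
  chi_2 (sign: r->1, s->-1)  1             1                    1                    1                    1                    -1                         
  chi_3 (2d, j=1)            2             2*cos(2*pi/9)        2*cos(4*pi/9)        -1                   -2*cos(pi/9)         0                          
  chi_4 (2d, j=2)            2             2*cos(4*pi/9)        -2*cos(pi/9)         -1                   2*cos(2*pi/9)        0                          
  chi_5 (2d, j=3)            2             -1                   -1                   2                    -1                   0                          
  chi_6 (2d, j=4)            2             -2*cos(pi/9)         2*cos(2*pi/9)        -1                   2*cos(4*pi/9)        0                          

Spot check: chi_3 (2d, j=1) on {s, sr, ..., sr^8} = 0.

Solution. D_9 has order 2*9 = 18 with 6 conjugacy classes, hence 6 irreducibles. Sum of squared dims 1 + 1 + 4 + 4 + 4 + 4 = 18 = |G|. Linear characters come from the abelianisation; the 2-dimensional irreps have character r^k -> 2*cos(2*pi*j*k/9), reflections -> 0.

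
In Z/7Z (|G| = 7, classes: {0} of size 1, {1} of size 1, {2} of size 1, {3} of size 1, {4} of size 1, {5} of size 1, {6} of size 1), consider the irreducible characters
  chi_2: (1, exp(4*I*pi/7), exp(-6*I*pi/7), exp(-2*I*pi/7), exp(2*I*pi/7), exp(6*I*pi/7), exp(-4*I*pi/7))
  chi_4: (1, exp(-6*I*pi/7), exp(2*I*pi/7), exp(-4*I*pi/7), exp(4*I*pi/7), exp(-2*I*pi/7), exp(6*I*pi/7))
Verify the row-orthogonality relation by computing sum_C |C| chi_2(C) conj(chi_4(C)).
Sum = 0; so <chi_2, chi_4> = 0 (distinct irreducibles are orthogonal).

Explanation: Compute term by term over conjugacy classes (|C| * chi_2(C) * conj(chi_4(C))):
  1*(1)*conj(1) + 1*(exp(4*I*pi/7))*conj(exp(-6*I*pi/7)) + 1*(exp(-6*I*pi/7))*conj(exp(2*I*pi/7)) + 1*(exp(-2*I*pi/7))*conj(exp(-4*I*pi/7)) + 1*(exp(2*I*pi/7))*conj(exp(4*I*pi/7)) + 1*(exp(6*I*pi/7))*conj(exp(-2*I*pi/7)) + 1*(exp(-4*I*pi/7))*conj(exp(6*I*pi/7))
  = (1) + (exp(-4*I*pi/7)) + (exp(6*I*pi/7)) + (exp(2*I*pi/7)) + (exp(-2*I*pi/7)) + (exp(-6*I*pi/7)) + (exp(4*I*pi/7))
  = 0.
(Exp terms are combined using exp(i*s)*conj(exp(i*t)) = exp(i*(s-t)), and sums of them are collapsed using the identity that for every m > 1 the m distinct m-th roots of unity sum to 0, e.g. 1 + exp(2*I*pi/3) + exp(-2*I*pi/3) = 0.)
Dividing by |G| = 7 gives 0/7 = 0, matching the row-orthogonality relation <chi_2, chi_4> = [chi_2 = chi_4].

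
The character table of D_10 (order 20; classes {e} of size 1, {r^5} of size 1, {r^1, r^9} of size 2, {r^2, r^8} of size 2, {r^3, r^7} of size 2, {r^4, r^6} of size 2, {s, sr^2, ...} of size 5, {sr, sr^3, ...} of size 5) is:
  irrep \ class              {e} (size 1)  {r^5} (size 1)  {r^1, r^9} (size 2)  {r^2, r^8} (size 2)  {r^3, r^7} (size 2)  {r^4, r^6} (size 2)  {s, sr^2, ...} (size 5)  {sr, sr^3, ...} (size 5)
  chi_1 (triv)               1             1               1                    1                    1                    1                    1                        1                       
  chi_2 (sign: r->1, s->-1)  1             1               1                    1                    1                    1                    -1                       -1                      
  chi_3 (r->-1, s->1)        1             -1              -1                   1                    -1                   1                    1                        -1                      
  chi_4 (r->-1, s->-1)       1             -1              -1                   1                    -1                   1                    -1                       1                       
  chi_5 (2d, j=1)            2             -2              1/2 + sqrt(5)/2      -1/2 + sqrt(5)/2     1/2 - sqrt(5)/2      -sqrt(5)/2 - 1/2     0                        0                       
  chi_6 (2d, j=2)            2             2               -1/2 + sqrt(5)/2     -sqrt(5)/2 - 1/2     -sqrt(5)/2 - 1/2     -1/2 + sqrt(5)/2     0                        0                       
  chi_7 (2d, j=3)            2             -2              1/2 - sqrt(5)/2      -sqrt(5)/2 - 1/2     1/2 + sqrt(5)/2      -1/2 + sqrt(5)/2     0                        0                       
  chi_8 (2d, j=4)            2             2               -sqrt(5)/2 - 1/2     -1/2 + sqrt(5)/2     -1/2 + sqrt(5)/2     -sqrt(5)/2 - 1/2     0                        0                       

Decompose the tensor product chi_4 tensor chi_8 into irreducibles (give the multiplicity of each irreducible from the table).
chi_4 tensor chi_8 = chi_5 (all other irreducibles have multiplicity 0).

Reasoning: The character of a tensor product is the pointwise product (chi_4 * chi_8)(C) = chi_4(C) * chi_8(C):
  {e}: (1)*(2), {r^5}: (-1)*(2), {r^1, r^9}: (-1)*(-sqrt(5)/2 - 1/2), {r^2, r^8}: (1)*(-1/2 + sqrt(5)/2), {r^3, r^7}: (-1)*(-1/2 + sqrt(5)/2), {r^4, r^6}: (1)*(-sqrt(5)/2 - 1/2), {s, sr^2, ...}: (-1)*(0), {sr, sr^3, ...}: (1)*(0)
so (chi_4 * chi_8) takes values
  {e} -> 2, {r^5} -> -2, {r^1, r^9} -> 1/2 + sqrt(5)/2, {r^2, r^8} -> -1/2 + sqrt(5)/2, {r^3, r^7} -> 1/2 - sqrt(5)/2, {r^4, r^6} -> -sqrt(5)/2 - 1/2, {s, sr^2, ...} -> 0, {sr, sr^3, ...} -> 0.
Now take the inner product of this character with each irreducible chi from the table, <chi_4*chi_8, chi> = (1/20) sum_C |C| (chi_4*chi_8)(C) conj(chi(C)):
  <chi_4*chi_8, chi_1> = (1/20)[1*(2)*conj(1) + 1*(-2)*conj(1) + 2*(1/2 + sqrt(5)/2)*conj(1) + 2*(-1/2 + sqrt(5)/2)*conj(1) + 2*(1/2 - sqrt(5)/2)*conj(1) + 2*(-sqrt(5)/2 - 1/2)*conj(1) + 5*(0)*conj(1) + 5*(0)*conj(1)]
      = (1/20)[(2) + (-2) + (1 + sqrt(5)) + (-1 + sqrt(5)) + (1 - sqrt(5)) + (-sqrt(5) - 1) + (0) + (0)] = 0/20 = 0
  <chi_4*chi_8, chi_2> = (1/20)[1*(2)*conj(1) + 1*(-2)*conj(1) + 2*(1/2 + sqrt(5)/2)*conj(1) + 2*(-1/2 + sqrt(5)/2)*conj(1) + 2*(1/2 - sqrt(5)/2)*conj(1) + 2*(-sqrt(5)/2 - 1/2)*conj(1) + 5*(0)*conj(-1) + 5*(0)*conj(-1)]
      = (1/20)[(2) + (-2) + (1 + sqrt(5)) + (-1 + sqrt(5)) + (1 - sqrt(5)) + (-sqrt(5) - 1) + (0) + (0)] = 0/20 = 0
  <chi_4*chi_8, chi_3> = (1/20)[1*(2)*conj(1) + 1*(-2)*conj(-1) + 2*(1/2 + sqrt(5)/2)*conj(-1) + 2*(-1/2 + sqrt(5)/2)*conj(1) + 2*(1/2 - sqrt(5)/2)*conj(-1) + 2*(-sqrt(5)/2 - 1/2)*conj(1) + 5*(0)*conj(1) + 5*(0)*conj(-1)]
      = (1/20)[(2) + (2) + (-sqrt(5) - 1) + (-1 + sqrt(5)) + (-1 + sqrt(5)) + (-sqrt(5) - 1) + (0) + (0)] = 0/20 = 0
  <chi_4*chi_8, chi_4> = (1/20)[1*(2)*conj(1) + 1*(-2)*conj(-1) + 2*(1/2 + sqrt(5)/2)*conj(-1) + 2*(-1/2 + sqrt(5)/2)*conj(1) + 2*(1/2 - sqrt(5)/2)*conj(-1) + 2*(-sqrt(5)/2 - 1/2)*conj(1) + 5*(0)*conj(-1) + 5*(0)*conj(1)]
      = (1/20)[(2) + (2) + (-sqrt(5) - 1) + (-1 + sqrt(5)) + (-1 + sqrt(5)) + (-sqrt(5) - 1) + (0) + (0)] = 0/20 = 0
  <chi_4*chi_8, chi_5> = (1/20)[1*(2)*conj(2) + 1*(-2)*conj(-2) + 2*(1/2 + sqrt(5)/2)*conj(1/2 + sqrt(5)/2) + 2*(-1/2 + sqrt(5)/2)*conj(-1/2 + sqrt(5)/2) + 2*(1/2 - sqrt(5)/2)*conj(1/2 - sqrt(5)/2) + 2*(-sqrt(5)/2 - 1/2)*conj(-sqrt(5)/2 - 1/2) + 5*(0)*conj(0) + 5*(0)*conj(0)]
      = (1/20)[(4) + (4) + (sqrt(5) + 3) + (3 - sqrt(5)) + (3 - sqrt(5)) + (sqrt(5) + 3) + (0) + (0)] = 20/20 = 1
  <chi_4*chi_8, chi_6> = (1/20)[1*(2)*conj(2) + 1*(-2)*conj(2) + 2*(1/2 + sqrt(5)/2)*conj(-1/2 + sqrt(5)/2) + 2*(-1/2 + sqrt(5)/2)*conj(-sqrt(5)/2 - 1/2) + 2*(1/2 - sqrt(5)/2)*conj(-sqrt(5)/2 - 1/2) + 2*(-sqrt(5)/2 - 1/2)*conj(-1/2 + sqrt(5)/2) + 5*(0)*conj(0) + 5*(0)*conj(0)]
      = (1/20)[(4) + (-4) + (2) + (-2) + (2) + (-2) + (0) + (0)] = 0/20 = 0
  <chi_4*chi_8, chi_7> = (1/20)[1*(2)*conj(2) + 1*(-2)*conj(-2) + 2*(1/2 + sqrt(5)/2)*conj(1/2 - sqrt(5)/2) + 2*(-1/2 + sqrt(5)/2)*conj(-sqrt(5)/2 - 1/2) + 2*(1/2 - sqrt(5)/2)*conj(1/2 + sqrt(5)/2) + 2*(-sqrt(5)/2 - 1/2)*conj(-1/2 + sqrt(5)/2) + 5*(0)*conj(0) + 5*(0)*conj(0)]
      = (1/20)[(4) + (4) + (-2) + (-2) + (-2) + (-2) + (0) + (0)] = 0/20 = 0
  <chi_4*chi_8, chi_8> = (1/20)[1*(2)*conj(2) + 1*(-2)*conj(2) + 2*(1/2 + sqrt(5)/2)*conj(-sqrt(5)/2 - 1/2) + 2*(-1/2 + sqrt(5)/2)*conj(-1/2 + sqrt(5)/2) + 2*(1/2 - sqrt(5)/2)*conj(-1/2 + sqrt(5)/2) + 2*(-sqrt(5)/2 - 1/2)*conj(-sqrt(5)/2 - 1/2) + 5*(0)*conj(0) + 5*(0)*conj(0)]
      = (1/20)[(4) + (-4) + (-3 - sqrt(5)) + (3 - sqrt(5)) + (-3 + sqrt(5)) + (sqrt(5) + 3) + (0) + (0)] = 0/20 = 0
Hence the multiplicities are chi_5: 1. Dimension check: dim(chi_4)*dim(chi_8) = 1*2 = 2 and sum (mult * dim) = 1*2 = 2.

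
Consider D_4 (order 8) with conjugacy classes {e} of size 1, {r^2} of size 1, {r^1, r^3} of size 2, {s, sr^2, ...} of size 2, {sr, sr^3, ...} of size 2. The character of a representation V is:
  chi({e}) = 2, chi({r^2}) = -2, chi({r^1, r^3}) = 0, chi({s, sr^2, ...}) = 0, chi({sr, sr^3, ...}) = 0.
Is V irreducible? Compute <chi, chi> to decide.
Irreducible: <chi, chi> = 1.

Explanation: <chi, chi> = (1/|G|) sum_C |C| * |chi(C)|^2 = (1/8)[1*|2|^2 + 1*|-2|^2 + 2*|0|^2 + 2*|0|^2 + 2*|0|^2]
  = (1/8)[(4) + (4) + (0) + (0) + (0)] = 8/8 = 1.
A character is irreducible iff <chi, chi> = 1, so this representation is irreducible.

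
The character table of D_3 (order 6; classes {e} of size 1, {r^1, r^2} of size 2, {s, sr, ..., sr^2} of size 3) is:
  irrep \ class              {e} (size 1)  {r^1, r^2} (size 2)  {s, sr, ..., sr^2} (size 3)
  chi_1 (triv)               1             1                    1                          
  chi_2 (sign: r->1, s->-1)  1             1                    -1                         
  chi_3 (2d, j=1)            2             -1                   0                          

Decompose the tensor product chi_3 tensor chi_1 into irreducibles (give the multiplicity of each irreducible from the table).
chi_3 tensor chi_1 = chi_3 (all other irreducibles have multiplicity 0).

Reasoning: The character of a tensor product is the pointwise product (chi_3 * chi_1)(C) = chi_3(C) * chi_1(C):
  {e}: (2)*(1), {r^1, r^2}: (-1)*(1), {s, sr, ..., sr^2}: (0)*(1)
so (chi_3 * chi_1) takes values
  {e} -> 2, {r^1, r^2} -> -1, {s, sr, ..., sr^2} -> 0.
Now take the inner product of this character with each irreducible chi from the table, <chi_3*chi_1, chi> = (1/6) sum_C |C| (chi_3*chi_1)(C) conj(chi(C)):
  <chi_3*chi_1, chi_1> = (1/6)[1*(2)*conj(1) + 2*(-1)*conj(1) + 3*(0)*conj(1)]
      = (1/6)[(2) + (-2) + (0)] = 0/6 = 0
  <chi_3*chi_1, chi_2> = (1/6)[1*(2)*conj(1) + 2*(-1)*conj(1) + 3*(0)*conj(-1)]
      = (1/6)[(2) + (-2) + (0)] = 0/6 = 0
  <chi_3*chi_1, chi_3> = (1/6)[1*(2)*conj(2) + 2*(-1)*conj(-1) + 3*(0)*conj(0)]
      = (1/6)[(4) + (2) + (0)] = 6/6 = 1
Hence the multiplicities are chi_3: 1. Dimension check: dim(chi_3)*dim(chi_1) = 2*1 = 2 and sum (mult * dim) = 1*2 = 2.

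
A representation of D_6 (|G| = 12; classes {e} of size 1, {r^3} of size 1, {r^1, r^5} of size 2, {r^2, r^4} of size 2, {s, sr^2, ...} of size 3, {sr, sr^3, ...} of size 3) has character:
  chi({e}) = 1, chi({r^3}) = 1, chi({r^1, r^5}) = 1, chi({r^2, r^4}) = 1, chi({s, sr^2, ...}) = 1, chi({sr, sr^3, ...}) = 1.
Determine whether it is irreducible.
Irreducible: <chi, chi> = 1.

Why: <chi, chi> = (1/|G|) sum_C |C| * |chi(C)|^2 = (1/12)[1*|1|^2 + 1*|1|^2 + 2*|1|^2 + 2*|1|^2 + 3*|1|^2 + 3*|1|^2]
  = (1/12)[(1) + (1) + (2) + (2) + (3) + (3)] = 12/12 = 1.
A character is irreducible iff <chi, chi> = 1, so this representation is irreducible.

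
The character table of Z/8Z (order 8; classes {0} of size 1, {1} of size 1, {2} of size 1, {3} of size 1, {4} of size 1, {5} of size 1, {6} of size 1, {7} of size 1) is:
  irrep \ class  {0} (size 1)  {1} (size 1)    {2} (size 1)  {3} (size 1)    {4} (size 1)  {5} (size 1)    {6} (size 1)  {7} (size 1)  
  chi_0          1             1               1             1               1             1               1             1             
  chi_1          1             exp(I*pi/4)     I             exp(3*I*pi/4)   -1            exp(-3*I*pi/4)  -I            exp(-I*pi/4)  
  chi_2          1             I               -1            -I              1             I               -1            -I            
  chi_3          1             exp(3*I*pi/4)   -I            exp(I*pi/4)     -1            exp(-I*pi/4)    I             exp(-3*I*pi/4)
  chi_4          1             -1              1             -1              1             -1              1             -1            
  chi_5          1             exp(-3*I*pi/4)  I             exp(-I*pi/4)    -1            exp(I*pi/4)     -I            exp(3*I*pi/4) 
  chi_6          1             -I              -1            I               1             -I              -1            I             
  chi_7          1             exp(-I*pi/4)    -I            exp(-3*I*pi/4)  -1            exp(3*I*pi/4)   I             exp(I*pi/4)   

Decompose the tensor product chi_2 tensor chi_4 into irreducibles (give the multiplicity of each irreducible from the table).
chi_2 tensor chi_4 = chi_6 (all other irreducibles have multiplicity 0).

Reasoning: The character of a tensor product is the pointwise product (chi_2 * chi_4)(C) = chi_2(C) * chi_4(C):
  {0}: (1)*(1), {1}: (I)*(-1), {2}: (-1)*(1), {3}: (-I)*(-1), {4}: (1)*(1), {5}: (I)*(-1), {6}: (-1)*(1), {7}: (-I)*(-1)
so (chi_2 * chi_4) takes values
  {0} -> 1, {1} -> -I, {2} -> -1, {3} -> I, {4} -> 1, {5} -> -I, {6} -> -1, {7} -> I.
Now take the inner product of this character with each irreducible chi from the table, <chi_2*chi_4, chi> = (1/8) sum_C |C| (chi_2*chi_4)(C) conj(chi(C)):
  <chi_2*chi_4, chi_0> = (1/8)[1*(1)*conj(1) + 1*(-I)*conj(1) + 1*(-1)*conj(1) + 1*(I)*conj(1) + 1*(1)*conj(1) + 1*(-I)*conj(1) + 1*(-1)*conj(1) + 1*(I)*conj(1)]
      = (1/8)[(1) + (-I) + (-1) + (I) + (1) + (-I) + (-1) + (I)] = 0/8 = 0
  <chi_2*chi_4, chi_1> = (1/8)[1*(1)*conj(1) + 1*(-I)*conj(exp(I*pi/4)) + 1*(-1)*conj(I) + 1*(I)*conj(exp(3*I*pi/4)) + 1*(1)*conj(-1) + 1*(-I)*conj(exp(-3*I*pi/4)) + 1*(-1)*conj(-I) + 1*(I)*conj(exp(-I*pi/4))]
      = (1/8)[(1) + (-exp(I*pi/4)) + (I) + (exp(-I*pi/4)) + (-1) + (-exp(-3*I*pi/4)) + (-I) + (exp(3*I*pi/4))] = 0/8 = 0
  <chi_2*chi_4, chi_2> = (1/8)[1*(1)*conj(1) + 1*(-I)*conj(I) + 1*(-1)*conj(-1) + 1*(I)*conj(-I) + 1*(1)*conj(1) + 1*(-I)*conj(I) + 1*(-1)*conj(-1) + 1*(I)*conj(-I)]
      = (1/8)[(1) + (-1) + (1) + (-1) + (1) + (-1) + (1) + (-1)] = 0/8 = 0
  <chi_2*chi_4, chi_3> = (1/8)[1*(1)*conj(1) + 1*(-I)*conj(exp(3*I*pi/4)) + 1*(-1)*conj(-I) + 1*(I)*conj(exp(I*pi/4)) + 1*(1)*conj(-1) + 1*(-I)*conj(exp(-I*pi/4)) + 1*(-1)*conj(I) + 1*(I)*conj(exp(-3*I*pi/4))]
      = (1/8)[(1) + (-exp(-I*pi/4)) + (-I) + (exp(I*pi/4)) + (-1) + (-exp(3*I*pi/4)) + (I) + (exp(-3*I*pi/4))] = 0/8 = 0
  <chi_2*chi_4, chi_4> = (1/8)[1*(1)*conj(1) + 1*(-I)*conj(-1) + 1*(-1)*conj(1) + 1*(I)*conj(-1) + 1*(1)*conj(1) + 1*(-I)*conj(-1) + 1*(-1)*conj(1) + 1*(I)*conj(-1)]
      = (1/8)[(1) + (I) + (-1) + (-I) + (1) + (I) + (-1) + (-I)] = 0/8 = 0
  <chi_2*chi_4, chi_5> = (1/8)[1*(1)*conj(1) + 1*(-I)*conj(exp(-3*I*pi/4)) + 1*(-1)*conj(I) + 1*(I)*conj(exp(-I*pi/4)) + 1*(1)*conj(-1) + 1*(-I)*conj(exp(I*pi/4)) + 1*(-1)*conj(-I) + 1*(I)*conj(exp(3*I*pi/4))]
      = (1/8)[(1) + (-exp(-3*I*pi/4)) + (I) + (exp(3*I*pi/4)) + (-1) + (-exp(I*pi/4)) + (-I) + (exp(-I*pi/4))] = 0/8 = 0
  <chi_2*chi_4, chi_6> = (1/8)[1*(1)*conj(1) + 1*(-I)*conj(-I) + 1*(-1)*conj(-1) + 1*(I)*conj(I) + 1*(1)*conj(1) + 1*(-I)*conj(-I) + 1*(-1)*conj(-1) + 1*(I)*conj(I)]
      = (1/8)[(1) + (1) + (1) + (1) + (1) + (1) + (1) + (1)] = 8/8 = 1
  <chi_2*chi_4, chi_7> = (1/8)[1*(1)*conj(1) + 1*(-I)*conj(exp(-I*pi/4)) + 1*(-1)*conj(-I) + 1*(I)*conj(exp(-3*I*pi/4)) + 1*(1)*conj(-1) + 1*(-I)*conj(exp(3*I*pi/4)) + 1*(-1)*conj(I) + 1*(I)*conj(exp(I*pi/4))]
      = (1/8)[(1) + (-exp(3*I*pi/4)) + (-I) + (exp(-3*I*pi/4)) + (-1) + (-exp(-I*pi/4)) + (I) + (exp(I*pi/4))] = 0/8 = 0
(Exp terms are combined using exp(i*s)*conj(exp(i*t)) = exp(i*(s-t)), and sums of them are collapsed using the identity that for every m > 1 the m distinct m-th roots of unity sum to 0, e.g. 1 + exp(2*I*pi/3) + exp(-2*I*pi/3) = 0.)
Hence the multiplicities are chi_6: 1. Dimension check: dim(chi_2)*dim(chi_4) = 1*1 = 1 and sum (mult * dim) = 1*1 = 1.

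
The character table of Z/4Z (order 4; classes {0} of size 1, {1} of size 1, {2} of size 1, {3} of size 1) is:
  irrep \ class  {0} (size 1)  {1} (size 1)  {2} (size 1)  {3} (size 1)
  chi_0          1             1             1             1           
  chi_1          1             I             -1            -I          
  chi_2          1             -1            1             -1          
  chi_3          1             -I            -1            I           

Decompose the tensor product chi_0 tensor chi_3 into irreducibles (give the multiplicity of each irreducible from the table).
chi_0 tensor chi_3 = chi_3 (all other irreducibles have multiplicity 0).

Argument: The character of a tensor product is the pointwise product (chi_0 * chi_3)(C) = chi_0(C) * chi_3(C):
  {0}: (1)*(1), {1}: (1)*(-I), {2}: (1)*(-1), {3}: (1)*(I)
so (chi_0 * chi_3) takes values
  {0} -> 1, {1} -> -I, {2} -> -1, {3} -> I.
Now take the inner product of this character with each irreducible chi from the table, <chi_0*chi_3, chi> = (1/4) sum_C |C| (chi_0*chi_3)(C) conj(chi(C)):
  <chi_0*chi_3, chi_0> = (1/4)[1*(1)*conj(1) + 1*(-I)*conj(1) + 1*(-1)*conj(1) + 1*(I)*conj(1)]
      = (1/4)[(1) + (-I) + (-1) + (I)] = 0/4 = 0
  <chi_0*chi_3, chi_1> = (1/4)[1*(1)*conj(1) + 1*(-I)*conj(I) + 1*(-1)*conj(-1) + 1*(I)*conj(-I)]
      = (1/4)[(1) + (-1) + (1) + (-1)] = 0/4 = 0
  <chi_0*chi_3, chi_2> = (1/4)[1*(1)*conj(1) + 1*(-I)*conj(-1) + 1*(-1)*conj(1) + 1*(I)*conj(-1)]
      = (1/4)[(1) + (I) + (-1) + (-I)] = 0/4 = 0
  <chi_0*chi_3, chi_3> = (1/4)[1*(1)*conj(1) + 1*(-I)*conj(-I) + 1*(-1)*conj(-1) + 1*(I)*conj(I)]
      = (1/4)[(1) + (1) + (1) + (1)] = 4/4 = 1
(Exp terms are combined using exp(i*s)*conj(exp(i*t)) = exp(i*(s-t)), and sums of them are collapsed using the identity that for every m > 1 the m distinct m-th roots of unity sum to 0, e.g. 1 + exp(2*I*pi/3) + exp(-2*I*pi/3) = 0.)
Hence the multiplicities are chi_3: 1. Dimension check: dim(chi_0)*dim(chi_3) = 1*1 = 1 and sum (mult * dim) = 1*1 = 1.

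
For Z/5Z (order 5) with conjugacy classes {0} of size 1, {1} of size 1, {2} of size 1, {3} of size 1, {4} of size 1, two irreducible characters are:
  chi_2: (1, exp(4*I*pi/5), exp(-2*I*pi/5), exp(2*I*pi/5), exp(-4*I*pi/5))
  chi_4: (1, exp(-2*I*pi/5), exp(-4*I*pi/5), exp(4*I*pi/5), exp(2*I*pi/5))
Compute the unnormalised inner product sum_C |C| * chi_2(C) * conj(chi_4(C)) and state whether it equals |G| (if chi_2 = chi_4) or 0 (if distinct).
Sum = 0; so <chi_2, chi_4> = 0 (distinct irreducibles are orthogonal).

Reasoning: Compute term by term over conjugacy classes (|C| * chi_2(C) * conj(chi_4(C))):
  1*(1)*conj(1) + 1*(exp(4*I*pi/5))*conj(exp(-2*I*pi/5)) + 1*(exp(-2*I*pi/5))*conj(exp(-4*I*pi/5)) + 1*(exp(2*I*pi/5))*conj(exp(4*I*pi/5)) + 1*(exp(-4*I*pi/5))*conj(exp(2*I*pi/5))
  = (1) + (exp(-4*I*pi/5)) + (exp(2*I*pi/5)) + (exp(-2*I*pi/5)) + (exp(4*I*pi/5))
  = 0.
(Exp terms are combined using exp(i*s)*conj(exp(i*t)) = exp(i*(s-t)), and sums of them are collapsed using the identity that for every m > 1 the m distinct m-th roots of unity sum to 0, e.g. 1 + exp(2*I*pi/3) + exp(-2*I*pi/3) = 0.)
Dividing by |G| = 5 gives 0/5 = 0, matching the row-orthogonality relation <chi_2, chi_4> = [chi_2 = chi_4].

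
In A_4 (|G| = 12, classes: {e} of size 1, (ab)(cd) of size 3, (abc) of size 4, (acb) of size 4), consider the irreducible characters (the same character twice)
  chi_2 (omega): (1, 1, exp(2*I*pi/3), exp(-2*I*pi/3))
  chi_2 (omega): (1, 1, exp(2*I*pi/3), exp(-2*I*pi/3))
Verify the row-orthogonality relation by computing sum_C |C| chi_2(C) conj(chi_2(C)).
Sum = 12 = |G| = 12; so <chi_2, chi_2> = 1 (norm-1 confirms irreducibility).

Why: Compute term by term over conjugacy classes (|C| * chi_2(C) * conj(chi_2(C))):
  1*(1)*conj(1) + 3*(1)*conj(1) + 4*(exp(2*I*pi/3))*conj(exp(2*I*pi/3)) + 4*(exp(-2*I*pi/3))*conj(exp(-2*I*pi/3))
  = (1) + (3) + (4) + (4)
  = 12.
(Exp terms are combined using exp(i*s)*conj(exp(i*t)) = exp(i*(s-t)), and sums of them are collapsed using the identity that for every m > 1 the m distinct m-th roots of unity sum to 0, e.g. 1 + exp(2*I*pi/3) + exp(-2*I*pi/3) = 0.)
Dividing by |G| = 12 gives 12/12 = 1, matching the row-orthogonality relation <chi_2, chi_2> = [chi_2 = chi_2].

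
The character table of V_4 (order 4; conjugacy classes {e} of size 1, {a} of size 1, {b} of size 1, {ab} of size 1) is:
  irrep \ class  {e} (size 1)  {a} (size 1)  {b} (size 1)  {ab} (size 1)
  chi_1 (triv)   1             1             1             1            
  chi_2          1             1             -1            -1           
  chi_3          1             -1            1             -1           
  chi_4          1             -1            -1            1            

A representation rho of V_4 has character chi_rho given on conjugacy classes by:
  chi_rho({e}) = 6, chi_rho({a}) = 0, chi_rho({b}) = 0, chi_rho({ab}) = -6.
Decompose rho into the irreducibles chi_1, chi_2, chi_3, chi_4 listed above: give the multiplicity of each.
Multiplicities: chi_1: 0, chi_2: 3, chi_3: 3, chi_4: 0.

Explanation: Use <chi_rho, chi> = (1/|G|) sum_C |C| * chi_rho(C) * conj(chi(C)) with |G| = 4 for each irreducible chi in the table:
  <chi_rho, chi_1> = (1/4)[1*(6)*conj(1) + 1*(0)*conj(1) + 1*(0)*conj(1) + 1*(-6)*conj(1)]
      = (1/4)[(6) + (0) + (0) + (-6)] = 0/4 = 0
  <chi_rho, chi_2> = (1/4)[1*(6)*conj(1) + 1*(0)*conj(1) + 1*(0)*conj(-1) + 1*(-6)*conj(-1)]
      = (1/4)[(6) + (0) + (0) + (6)] = 12/4 = 3
  <chi_rho, chi_3> = (1/4)[1*(6)*conj(1) + 1*(0)*conj(-1) + 1*(0)*conj(1) + 1*(-6)*conj(-1)]
      = (1/4)[(6) + (0) + (0) + (6)] = 12/4 = 3
  <chi_rho, chi_4> = (1/4)[1*(6)*conj(1) + 1*(0)*conj(-1) + 1*(0)*conj(-1) + 1*(-6)*conj(1)]
      = (1/4)[(6) + (0) + (0) + (-6)] = 0/4 = 0
Dimension check: dim(rho) = sum (mult * dim) = 0*1 + 3*1 + 3*1 + 0*1 = 6 = chi_rho(e) = 6.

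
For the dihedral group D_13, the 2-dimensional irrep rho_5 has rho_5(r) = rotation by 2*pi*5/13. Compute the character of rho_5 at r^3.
chi_{rho_5}(r^3) = 2*cos(2*pi*5*3/13) = 2*cos(30*pi/13)

Proof sketch: rho_5(r^3) is rotation by angle 2*pi*5*3/13, whose trace is 2*cos(2*pi*5*3/13) = 2*cos(30*pi/13).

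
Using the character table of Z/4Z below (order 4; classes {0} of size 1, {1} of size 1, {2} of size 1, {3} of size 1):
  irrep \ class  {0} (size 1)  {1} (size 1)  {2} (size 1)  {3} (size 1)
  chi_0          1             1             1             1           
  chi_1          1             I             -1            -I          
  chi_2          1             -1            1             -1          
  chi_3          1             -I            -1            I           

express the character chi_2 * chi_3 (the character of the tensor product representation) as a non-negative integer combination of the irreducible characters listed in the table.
chi_2 tensor chi_3 = chi_1 (all other irreducibles have multiplicity 0).

Why: The character of a tensor product is the pointwise product (chi_2 * chi_3)(C) = chi_2(C) * chi_3(C):
  {0}: (1)*(1), {1}: (-1)*(-I), {2}: (1)*(-1), {3}: (-1)*(I)
so (chi_2 * chi_3) takes values
  {0} -> 1, {1} -> I, {2} -> -1, {3} -> -I.
Now take the inner product of this character with each irreducible chi from the table, <chi_2*chi_3, chi> = (1/4) sum_C |C| (chi_2*chi_3)(C) conj(chi(C)):
  <chi_2*chi_3, chi_0> = (1/4)[1*(1)*conj(1) + 1*(I)*conj(1) + 1*(-1)*conj(1) + 1*(-I)*conj(1)]
      = (1/4)[(1) + (I) + (-1) + (-I)] = 0/4 = 0
  <chi_2*chi_3, chi_1> = (1/4)[1*(1)*conj(1) + 1*(I)*conj(I) + 1*(-1)*conj(-1) + 1*(-I)*conj(-I)]
      = (1/4)[(1) + (1) + (1) + (1)] = 4/4 = 1
  <chi_2*chi_3, chi_2> = (1/4)[1*(1)*conj(1) + 1*(I)*conj(-1) + 1*(-1)*conj(1) + 1*(-I)*conj(-1)]
      = (1/4)[(1) + (-I) + (-1) + (I)] = 0/4 = 0
  <chi_2*chi_3, chi_3> = (1/4)[1*(1)*conj(1) + 1*(I)*conj(-I) + 1*(-1)*conj(-1) + 1*(-I)*conj(I)]
      = (1/4)[(1) + (-1) + (1) + (-1)] = 0/4 = 0
(Exp terms are combined using exp(i*s)*conj(exp(i*t)) = exp(i*(s-t)), and sums of them are collapsed using the identity that for every m > 1 the m distinct m-th roots of unity sum to 0, e.g. 1 + exp(2*I*pi/3) + exp(-2*I*pi/3) = 0.)
Hence the multiplicities are chi_1: 1. Dimension check: dim(chi_2)*dim(chi_3) = 1*1 = 1 and sum (mult * dim) = 1*1 = 1.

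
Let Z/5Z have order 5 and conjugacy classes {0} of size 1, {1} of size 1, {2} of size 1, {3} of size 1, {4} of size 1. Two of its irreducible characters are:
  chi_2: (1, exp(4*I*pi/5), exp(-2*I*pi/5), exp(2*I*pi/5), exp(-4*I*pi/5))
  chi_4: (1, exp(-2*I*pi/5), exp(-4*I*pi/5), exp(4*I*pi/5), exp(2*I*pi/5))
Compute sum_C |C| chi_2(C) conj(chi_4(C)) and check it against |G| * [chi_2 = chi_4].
Sum = 0; so <chi_2, chi_4> = 0 (distinct irreducibles are orthogonal).

Argument: Compute term by term over conjugacy classes (|C| * chi_2(C) * conj(chi_4(C))):
  1*(1)*conj(1) + 1*(exp(4*I*pi/5))*conj(exp(-2*I*pi/5)) + 1*(exp(-2*I*pi/5))*conj(exp(-4*I*pi/5)) + 1*(exp(2*I*pi/5))*conj(exp(4*I*pi/5)) + 1*(exp(-4*I*pi/5))*conj(exp(2*I*pi/5))
  = (1) + (exp(-4*I*pi/5)) + (exp(2*I*pi/5)) + (exp(-2*I*pi/5)) + (exp(4*I*pi/5))
  = 0.
(Exp terms are combined using exp(i*s)*conj(exp(i*t)) = exp(i*(s-t)), and sums of them are collapsed using the identity that for every m > 1 the m distinct m-th roots of unity sum to 0, e.g. 1 + exp(2*I*pi/3) + exp(-2*I*pi/3) = 0.)
Dividing by |G| = 5 gives 0/5 = 0, matching the row-orthogonality relation <chi_2, chi_4> = [chi_2 = chi_4].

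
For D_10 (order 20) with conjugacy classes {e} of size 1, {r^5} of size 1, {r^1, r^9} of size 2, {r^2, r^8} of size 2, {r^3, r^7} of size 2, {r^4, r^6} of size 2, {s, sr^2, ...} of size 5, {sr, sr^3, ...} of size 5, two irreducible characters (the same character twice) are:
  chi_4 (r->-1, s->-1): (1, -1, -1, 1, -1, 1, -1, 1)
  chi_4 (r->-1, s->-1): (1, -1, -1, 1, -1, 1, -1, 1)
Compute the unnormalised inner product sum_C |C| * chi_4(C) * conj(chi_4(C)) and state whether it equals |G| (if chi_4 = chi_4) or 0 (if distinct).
Sum = 20 = |G| = 20; so <chi_4, chi_4> = 1 (norm-1 confirms irreducibility).

Justification: Compute term by term over conjugacy classes (|C| * chi_4(C) * conj(chi_4(C))):
  1*(1)*conj(1) + 1*(-1)*conj(-1) + 2*(-1)*conj(-1) + 2*(1)*conj(1) + 2*(-1)*conj(-1) + 2*(1)*conj(1) + 5*(-1)*conj(-1) + 5*(1)*conj(1)
  = (1) + (1) + (2) + (2) + (2) + (2) + (5) + (5)
  = 20.
Dividing by |G| = 20 gives 20/20 = 1, matching the row-orthogonality relation <chi_4, chi_4> = [chi_4 = chi_4].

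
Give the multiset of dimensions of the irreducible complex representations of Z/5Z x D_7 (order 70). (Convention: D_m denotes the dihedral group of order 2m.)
Dimensions: 1, 1, 1, 1, 1, 1, 1, 1, 1, 1, 2, 2, 2, 2, 2, 2, 2, 2, 2, 2, 2, 2, 2, 2, 2

Explanation: There are 25 irreducibles (= number of conjugacy classes). Their dimensions d_i satisfy sum d_i^2 = |G| = 70: 1 + 1 + 1 + 1 + 1 + 1 + 1 + 1 + 1 + 1 + 4 + 4 + 4 + 4 + 4 + 4 + 4 + 4 + 4 + 4 + 4 + 4 + 4 + 4 + 4 = 70. (For the product with Z/5Z: each of the 5 1-dim characters of Z/5Z tensors with each irrep of D_7, giving 5 copies of each D_7-dimension.)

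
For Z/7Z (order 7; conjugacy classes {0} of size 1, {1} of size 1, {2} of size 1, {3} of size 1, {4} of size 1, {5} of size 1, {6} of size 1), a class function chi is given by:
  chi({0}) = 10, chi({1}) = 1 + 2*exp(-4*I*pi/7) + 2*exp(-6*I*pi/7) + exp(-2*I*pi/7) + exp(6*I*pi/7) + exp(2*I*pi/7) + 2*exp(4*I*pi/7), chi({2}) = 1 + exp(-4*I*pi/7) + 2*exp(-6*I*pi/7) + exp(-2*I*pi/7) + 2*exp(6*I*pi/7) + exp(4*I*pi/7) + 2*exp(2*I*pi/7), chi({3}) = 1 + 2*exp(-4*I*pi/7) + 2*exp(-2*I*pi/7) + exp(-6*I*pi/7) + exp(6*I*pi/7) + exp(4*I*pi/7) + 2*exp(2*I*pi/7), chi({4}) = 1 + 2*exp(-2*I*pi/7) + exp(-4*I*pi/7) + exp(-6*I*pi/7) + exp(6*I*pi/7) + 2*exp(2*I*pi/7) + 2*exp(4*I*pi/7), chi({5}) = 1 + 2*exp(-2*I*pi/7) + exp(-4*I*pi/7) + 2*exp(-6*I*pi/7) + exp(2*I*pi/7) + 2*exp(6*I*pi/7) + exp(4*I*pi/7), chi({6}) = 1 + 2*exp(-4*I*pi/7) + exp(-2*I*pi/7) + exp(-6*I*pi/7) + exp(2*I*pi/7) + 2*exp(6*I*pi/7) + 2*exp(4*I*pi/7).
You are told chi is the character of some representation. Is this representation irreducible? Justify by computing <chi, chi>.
Not irreducible (reducible): <chi, chi> = 16 > 1.

Explanation: <chi, chi> = (1/|G|) sum_C |C| * |chi(C)|^2 = (1/7)[1*|10|^2 + 1*|1 + 2*exp(-4*I*pi/7) + 2*exp(-6*I*pi/7) + exp(-2*I*pi/7) + exp(6*I*pi/7) + exp(2*I*pi/7) + 2*exp(4*I*pi/7)|^2 + 1*|1 + exp(-4*I*pi/7) + 2*exp(-6*I*pi/7) + exp(-2*I*pi/7) + 2*exp(6*I*pi/7) + exp(4*I*pi/7) + 2*exp(2*I*pi/7)|^2 + 1*|1 + 2*exp(-4*I*pi/7) + 2*exp(-2*I*pi/7) + exp(-6*I*pi/7) + exp(6*I*pi/7) + exp(4*I*pi/7) + 2*exp(2*I*pi/7)|^2 + 1*|1 + 2*exp(-2*I*pi/7) + exp(-4*I*pi/7) + exp(-6*I*pi/7) + exp(6*I*pi/7) + 2*exp(2*I*pi/7) + 2*exp(4*I*pi/7)|^2 + 1*|1 + 2*exp(-2*I*pi/7) + exp(-4*I*pi/7) + 2*exp(-6*I*pi/7) + exp(2*I*pi/7) + 2*exp(6*I*pi/7) + exp(4*I*pi/7)|^2 + 1*|1 + 2*exp(-4*I*pi/7) + exp(-2*I*pi/7) + exp(-6*I*pi/7) + exp(2*I*pi/7) + 2*exp(6*I*pi/7) + 2*exp(4*I*pi/7)|^2]
  = (1/7)[(100) + (2) + (2) + (2) + (2) + (2) + (2)] = 112/7 = 16.
(Exp terms are combined using exp(i*s)*conj(exp(i*t)) = exp(i*(s-t)), and sums of them are collapsed using the identity that for every m > 1 the m distinct m-th roots of unity sum to 0, e.g. 1 + exp(2*I*pi/3) + exp(-2*I*pi/3) = 0.)
A character is irreducible iff <chi, chi> = 1, so this representation is reducible.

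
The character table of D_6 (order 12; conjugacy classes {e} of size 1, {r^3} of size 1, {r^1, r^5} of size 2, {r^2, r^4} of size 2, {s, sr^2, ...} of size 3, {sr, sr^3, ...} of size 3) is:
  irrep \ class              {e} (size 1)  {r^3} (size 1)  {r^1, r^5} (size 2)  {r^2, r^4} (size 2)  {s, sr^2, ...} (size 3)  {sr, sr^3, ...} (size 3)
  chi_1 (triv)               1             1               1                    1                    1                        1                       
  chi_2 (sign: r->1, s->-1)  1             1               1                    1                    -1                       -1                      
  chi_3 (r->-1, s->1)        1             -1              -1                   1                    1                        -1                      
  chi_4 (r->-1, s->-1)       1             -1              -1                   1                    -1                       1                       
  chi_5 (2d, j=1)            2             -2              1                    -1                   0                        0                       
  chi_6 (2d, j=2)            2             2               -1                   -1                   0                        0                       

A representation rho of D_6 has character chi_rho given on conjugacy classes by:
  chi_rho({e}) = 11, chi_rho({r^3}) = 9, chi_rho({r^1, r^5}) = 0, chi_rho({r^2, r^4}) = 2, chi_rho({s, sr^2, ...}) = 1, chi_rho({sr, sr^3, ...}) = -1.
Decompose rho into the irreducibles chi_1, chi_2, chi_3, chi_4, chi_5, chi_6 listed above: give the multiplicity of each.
Multiplicities: chi_1: 2, chi_2: 2, chi_3: 1, chi_4: 0, chi_5: 0, chi_6: 3.

Argument: Use <chi_rho, chi> = (1/|G|) sum_C |C| * chi_rho(C) * conj(chi(C)) with |G| = 12 for each irreducible chi in the table:
  <chi_rho, chi_1> = (1/12)[1*(11)*conj(1) + 1*(9)*conj(1) + 2*(0)*conj(1) + 2*(2)*conj(1) + 3*(1)*conj(1) + 3*(-1)*conj(1)]
      = (1/12)[(11) + (9) + (0) + (4) + (3) + (-3)] = 24/12 = 2
  <chi_rho, chi_2> = (1/12)[1*(11)*conj(1) + 1*(9)*conj(1) + 2*(0)*conj(1) + 2*(2)*conj(1) + 3*(1)*conj(-1) + 3*(-1)*conj(-1)]
      = (1/12)[(11) + (9) + (0) + (4) + (-3) + (3)] = 24/12 = 2
  <chi_rho, chi_3> = (1/12)[1*(11)*conj(1) + 1*(9)*conj(-1) + 2*(0)*conj(-1) + 2*(2)*conj(1) + 3*(1)*conj(1) + 3*(-1)*conj(-1)]
      = (1/12)[(11) + (-9) + (0) + (4) + (3) + (3)] = 12/12 = 1
  <chi_rho, chi_4> = (1/12)[1*(11)*conj(1) + 1*(9)*conj(-1) + 2*(0)*conj(-1) + 2*(2)*conj(1) + 3*(1)*conj(-1) + 3*(-1)*conj(1)]
      = (1/12)[(11) + (-9) + (0) + (4) + (-3) + (-3)] = 0/12 = 0
  <chi_rho, chi_5> = (1/12)[1*(11)*conj(2) + 1*(9)*conj(-2) + 2*(0)*conj(1) + 2*(2)*conj(-1) + 3*(1)*conj(0) + 3*(-1)*conj(0)]
      = (1/12)[(22) + (-18) + (0) + (-4) + (0) + (0)] = 0/12 = 0
  <chi_rho, chi_6> = (1/12)[1*(11)*conj(2) + 1*(9)*conj(2) + 2*(0)*conj(-1) + 2*(2)*conj(-1) + 3*(1)*conj(0) + 3*(-1)*conj(0)]
      = (1/12)[(22) + (18) + (0) + (-4) + (0) + (0)] = 36/12 = 3
Dimension check: dim(rho) = sum (mult * dim) = 2*1 + 2*1 + 1*1 + 0*1 + 0*2 + 3*2 = 11 = chi_rho(e) = 11.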